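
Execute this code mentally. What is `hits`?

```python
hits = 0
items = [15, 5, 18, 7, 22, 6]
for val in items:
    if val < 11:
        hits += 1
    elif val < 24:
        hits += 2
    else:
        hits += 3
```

Let's trace through this code step by step.

Initialize: hits = 0
Initialize: items = [15, 5, 18, 7, 22, 6]
Entering loop: for val in items:

After execution: hits = 9
9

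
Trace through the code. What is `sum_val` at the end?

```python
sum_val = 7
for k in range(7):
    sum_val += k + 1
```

Let's trace through this code step by step.

Initialize: sum_val = 7
Entering loop: for k in range(7):

After execution: sum_val = 35
35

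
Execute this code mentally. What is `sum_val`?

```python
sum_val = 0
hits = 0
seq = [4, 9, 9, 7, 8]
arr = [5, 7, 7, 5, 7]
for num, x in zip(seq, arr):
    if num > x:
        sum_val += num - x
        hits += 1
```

Let's trace through this code step by step.

Initialize: sum_val = 0
Initialize: hits = 0
Initialize: seq = [4, 9, 9, 7, 8]
Initialize: arr = [5, 7, 7, 5, 7]
Entering loop: for num, x in zip(seq, arr):

After execution: sum_val = 7
7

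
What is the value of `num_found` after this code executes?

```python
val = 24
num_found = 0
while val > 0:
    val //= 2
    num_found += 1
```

Let's trace through this code step by step.

Initialize: val = 24
Initialize: num_found = 0
Entering loop: while val > 0:

After execution: num_found = 5
5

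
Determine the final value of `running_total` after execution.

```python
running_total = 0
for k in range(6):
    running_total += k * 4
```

Let's trace through this code step by step.

Initialize: running_total = 0
Entering loop: for k in range(6):

After execution: running_total = 60
60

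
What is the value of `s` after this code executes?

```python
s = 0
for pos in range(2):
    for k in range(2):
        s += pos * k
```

Let's trace through this code step by step.

Initialize: s = 0
Entering loop: for pos in range(2):

After execution: s = 1
1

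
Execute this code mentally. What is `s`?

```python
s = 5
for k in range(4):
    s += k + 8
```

Let's trace through this code step by step.

Initialize: s = 5
Entering loop: for k in range(4):

After execution: s = 43
43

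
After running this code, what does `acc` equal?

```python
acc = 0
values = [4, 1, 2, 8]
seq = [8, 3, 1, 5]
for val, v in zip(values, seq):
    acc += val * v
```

Let's trace through this code step by step.

Initialize: acc = 0
Initialize: values = [4, 1, 2, 8]
Initialize: seq = [8, 3, 1, 5]
Entering loop: for val, v in zip(values, seq):

After execution: acc = 77
77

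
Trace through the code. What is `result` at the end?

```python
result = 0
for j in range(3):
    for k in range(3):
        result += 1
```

Let's trace through this code step by step.

Initialize: result = 0
Entering loop: for j in range(3):

After execution: result = 9
9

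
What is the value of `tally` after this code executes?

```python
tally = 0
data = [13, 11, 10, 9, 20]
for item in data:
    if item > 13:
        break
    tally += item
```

Let's trace through this code step by step.

Initialize: tally = 0
Initialize: data = [13, 11, 10, 9, 20]
Entering loop: for item in data:

After execution: tally = 43
43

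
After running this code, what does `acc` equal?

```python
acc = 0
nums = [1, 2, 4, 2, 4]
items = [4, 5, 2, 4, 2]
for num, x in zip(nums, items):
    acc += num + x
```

Let's trace through this code step by step.

Initialize: acc = 0
Initialize: nums = [1, 2, 4, 2, 4]
Initialize: items = [4, 5, 2, 4, 2]
Entering loop: for num, x in zip(nums, items):

After execution: acc = 30
30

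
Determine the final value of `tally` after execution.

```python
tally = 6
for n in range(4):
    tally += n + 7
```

Let's trace through this code step by step.

Initialize: tally = 6
Entering loop: for n in range(4):

After execution: tally = 40
40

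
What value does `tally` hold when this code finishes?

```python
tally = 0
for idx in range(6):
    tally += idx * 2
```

Let's trace through this code step by step.

Initialize: tally = 0
Entering loop: for idx in range(6):

After execution: tally = 30
30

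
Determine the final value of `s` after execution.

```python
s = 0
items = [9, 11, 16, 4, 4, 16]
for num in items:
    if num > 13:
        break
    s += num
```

Let's trace through this code step by step.

Initialize: s = 0
Initialize: items = [9, 11, 16, 4, 4, 16]
Entering loop: for num in items:

After execution: s = 20
20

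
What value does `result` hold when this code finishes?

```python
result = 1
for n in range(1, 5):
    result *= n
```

Let's trace through this code step by step.

Initialize: result = 1
Entering loop: for n in range(1, 5):

After execution: result = 24
24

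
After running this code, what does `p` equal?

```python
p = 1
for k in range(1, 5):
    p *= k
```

Let's trace through this code step by step.

Initialize: p = 1
Entering loop: for k in range(1, 5):

After execution: p = 24
24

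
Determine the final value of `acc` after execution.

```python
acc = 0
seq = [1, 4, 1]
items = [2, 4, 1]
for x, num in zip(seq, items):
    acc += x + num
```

Let's trace through this code step by step.

Initialize: acc = 0
Initialize: seq = [1, 4, 1]
Initialize: items = [2, 4, 1]
Entering loop: for x, num in zip(seq, items):

After execution: acc = 13
13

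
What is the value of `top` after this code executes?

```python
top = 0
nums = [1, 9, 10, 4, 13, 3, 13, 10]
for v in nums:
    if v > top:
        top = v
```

Let's trace through this code step by step.

Initialize: top = 0
Initialize: nums = [1, 9, 10, 4, 13, 3, 13, 10]
Entering loop: for v in nums:

After execution: top = 13
13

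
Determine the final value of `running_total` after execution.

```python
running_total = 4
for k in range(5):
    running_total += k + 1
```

Let's trace through this code step by step.

Initialize: running_total = 4
Entering loop: for k in range(5):

After execution: running_total = 19
19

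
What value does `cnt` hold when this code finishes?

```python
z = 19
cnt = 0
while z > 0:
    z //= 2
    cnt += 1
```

Let's trace through this code step by step.

Initialize: z = 19
Initialize: cnt = 0
Entering loop: while z > 0:

After execution: cnt = 5
5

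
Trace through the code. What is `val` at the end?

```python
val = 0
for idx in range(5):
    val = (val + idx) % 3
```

Let's trace through this code step by step.

Initialize: val = 0
Entering loop: for idx in range(5):

After execution: val = 1
1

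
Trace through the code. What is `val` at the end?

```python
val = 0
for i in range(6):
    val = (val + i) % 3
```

Let's trace through this code step by step.

Initialize: val = 0
Entering loop: for i in range(6):

After execution: val = 0
0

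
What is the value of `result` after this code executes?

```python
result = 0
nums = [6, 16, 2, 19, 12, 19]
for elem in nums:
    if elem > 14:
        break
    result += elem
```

Let's trace through this code step by step.

Initialize: result = 0
Initialize: nums = [6, 16, 2, 19, 12, 19]
Entering loop: for elem in nums:

After execution: result = 6
6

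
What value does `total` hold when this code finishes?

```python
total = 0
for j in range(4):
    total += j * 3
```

Let's trace through this code step by step.

Initialize: total = 0
Entering loop: for j in range(4):

After execution: total = 18
18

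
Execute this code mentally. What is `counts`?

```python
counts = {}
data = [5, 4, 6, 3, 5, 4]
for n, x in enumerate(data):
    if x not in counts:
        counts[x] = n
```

Let's trace through this code step by step.

Initialize: counts = {}
Initialize: data = [5, 4, 6, 3, 5, 4]
Entering loop: for n, x in enumerate(data):

After execution: counts = {5: 0, 4: 1, 6: 2, 3: 3}
{5: 0, 4: 1, 6: 2, 3: 3}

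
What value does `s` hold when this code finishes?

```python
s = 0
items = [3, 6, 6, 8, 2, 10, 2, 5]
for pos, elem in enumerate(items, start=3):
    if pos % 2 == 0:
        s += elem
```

Let's trace through this code step by step.

Initialize: s = 0
Initialize: items = [3, 6, 6, 8, 2, 10, 2, 5]
Entering loop: for pos, elem in enumerate(items, start=3):

After execution: s = 29
29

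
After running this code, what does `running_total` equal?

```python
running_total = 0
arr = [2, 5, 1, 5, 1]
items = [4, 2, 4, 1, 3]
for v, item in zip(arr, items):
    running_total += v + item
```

Let's trace through this code step by step.

Initialize: running_total = 0
Initialize: arr = [2, 5, 1, 5, 1]
Initialize: items = [4, 2, 4, 1, 3]
Entering loop: for v, item in zip(arr, items):

After execution: running_total = 28
28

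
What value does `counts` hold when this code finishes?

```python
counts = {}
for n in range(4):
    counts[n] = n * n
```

Let's trace through this code step by step.

Initialize: counts = {}
Entering loop: for n in range(4):

After execution: counts = {0: 0, 1: 1, 2: 4, 3: 9}
{0: 0, 1: 1, 2: 4, 3: 9}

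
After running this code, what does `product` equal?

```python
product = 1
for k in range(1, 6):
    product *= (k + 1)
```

Let's trace through this code step by step.

Initialize: product = 1
Entering loop: for k in range(1, 6):

After execution: product = 720
720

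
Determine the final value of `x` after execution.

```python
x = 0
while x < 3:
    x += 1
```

Let's trace through this code step by step.

Initialize: x = 0
Entering loop: while x < 3:

After execution: x = 3
3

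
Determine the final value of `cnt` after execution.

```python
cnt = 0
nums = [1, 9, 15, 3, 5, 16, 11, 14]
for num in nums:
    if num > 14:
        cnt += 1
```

Let's trace through this code step by step.

Initialize: cnt = 0
Initialize: nums = [1, 9, 15, 3, 5, 16, 11, 14]
Entering loop: for num in nums:

After execution: cnt = 2
2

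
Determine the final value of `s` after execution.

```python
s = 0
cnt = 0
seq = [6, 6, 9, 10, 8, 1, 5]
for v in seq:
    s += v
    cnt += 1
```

Let's trace through this code step by step.

Initialize: s = 0
Initialize: cnt = 0
Initialize: seq = [6, 6, 9, 10, 8, 1, 5]
Entering loop: for v in seq:

After execution: s = 45
45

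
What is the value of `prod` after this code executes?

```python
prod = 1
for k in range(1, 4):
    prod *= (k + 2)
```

Let's trace through this code step by step.

Initialize: prod = 1
Entering loop: for k in range(1, 4):

After execution: prod = 60
60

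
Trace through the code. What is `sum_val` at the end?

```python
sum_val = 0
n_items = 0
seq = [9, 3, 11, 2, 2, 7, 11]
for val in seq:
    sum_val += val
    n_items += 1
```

Let's trace through this code step by step.

Initialize: sum_val = 0
Initialize: n_items = 0
Initialize: seq = [9, 3, 11, 2, 2, 7, 11]
Entering loop: for val in seq:

After execution: sum_val = 45
45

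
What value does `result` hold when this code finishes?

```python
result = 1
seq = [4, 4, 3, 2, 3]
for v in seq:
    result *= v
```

Let's trace through this code step by step.

Initialize: result = 1
Initialize: seq = [4, 4, 3, 2, 3]
Entering loop: for v in seq:

After execution: result = 288
288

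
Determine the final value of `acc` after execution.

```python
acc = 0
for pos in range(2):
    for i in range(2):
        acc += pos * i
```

Let's trace through this code step by step.

Initialize: acc = 0
Entering loop: for pos in range(2):

After execution: acc = 1
1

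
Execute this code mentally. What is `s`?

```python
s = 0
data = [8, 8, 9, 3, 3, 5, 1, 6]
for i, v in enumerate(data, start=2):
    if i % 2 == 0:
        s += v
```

Let's trace through this code step by step.

Initialize: s = 0
Initialize: data = [8, 8, 9, 3, 3, 5, 1, 6]
Entering loop: for i, v in enumerate(data, start=2):

After execution: s = 21
21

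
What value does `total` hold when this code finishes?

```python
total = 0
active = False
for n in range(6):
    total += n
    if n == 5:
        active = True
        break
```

Let's trace through this code step by step.

Initialize: total = 0
Initialize: active = False
Entering loop: for n in range(6):

After execution: total = 15
15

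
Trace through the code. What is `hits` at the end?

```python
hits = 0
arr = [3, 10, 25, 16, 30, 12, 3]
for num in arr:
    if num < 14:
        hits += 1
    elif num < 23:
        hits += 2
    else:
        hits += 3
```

Let's trace through this code step by step.

Initialize: hits = 0
Initialize: arr = [3, 10, 25, 16, 30, 12, 3]
Entering loop: for num in arr:

After execution: hits = 12
12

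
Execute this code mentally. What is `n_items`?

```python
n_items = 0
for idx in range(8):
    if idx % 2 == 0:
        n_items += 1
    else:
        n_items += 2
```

Let's trace through this code step by step.

Initialize: n_items = 0
Entering loop: for idx in range(8):

After execution: n_items = 12
12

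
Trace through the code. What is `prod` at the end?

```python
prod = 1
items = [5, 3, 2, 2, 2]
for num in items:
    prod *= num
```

Let's trace through this code step by step.

Initialize: prod = 1
Initialize: items = [5, 3, 2, 2, 2]
Entering loop: for num in items:

After execution: prod = 120
120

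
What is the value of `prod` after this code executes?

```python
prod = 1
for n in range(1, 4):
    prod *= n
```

Let's trace through this code step by step.

Initialize: prod = 1
Entering loop: for n in range(1, 4):

After execution: prod = 6
6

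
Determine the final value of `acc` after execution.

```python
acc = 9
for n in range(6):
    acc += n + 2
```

Let's trace through this code step by step.

Initialize: acc = 9
Entering loop: for n in range(6):

After execution: acc = 36
36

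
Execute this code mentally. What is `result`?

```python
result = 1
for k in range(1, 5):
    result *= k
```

Let's trace through this code step by step.

Initialize: result = 1
Entering loop: for k in range(1, 5):

After execution: result = 24
24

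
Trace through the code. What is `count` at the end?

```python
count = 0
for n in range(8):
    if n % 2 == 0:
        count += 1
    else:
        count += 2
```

Let's trace through this code step by step.

Initialize: count = 0
Entering loop: for n in range(8):

After execution: count = 12
12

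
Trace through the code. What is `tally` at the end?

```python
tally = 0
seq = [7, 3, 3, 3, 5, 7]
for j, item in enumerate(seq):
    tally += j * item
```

Let's trace through this code step by step.

Initialize: tally = 0
Initialize: seq = [7, 3, 3, 3, 5, 7]
Entering loop: for j, item in enumerate(seq):

After execution: tally = 73
73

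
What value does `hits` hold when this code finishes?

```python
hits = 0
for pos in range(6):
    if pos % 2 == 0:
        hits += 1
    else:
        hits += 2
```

Let's trace through this code step by step.

Initialize: hits = 0
Entering loop: for pos in range(6):

After execution: hits = 9
9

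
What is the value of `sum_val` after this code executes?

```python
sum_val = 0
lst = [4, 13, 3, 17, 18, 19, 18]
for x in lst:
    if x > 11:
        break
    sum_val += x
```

Let's trace through this code step by step.

Initialize: sum_val = 0
Initialize: lst = [4, 13, 3, 17, 18, 19, 18]
Entering loop: for x in lst:

After execution: sum_val = 4
4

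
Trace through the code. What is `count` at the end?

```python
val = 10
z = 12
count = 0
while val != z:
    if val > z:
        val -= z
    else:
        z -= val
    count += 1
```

Let's trace through this code step by step.

Initialize: val = 10
Initialize: z = 12
Initialize: count = 0
Entering loop: while val != z:

After execution: count = 5
5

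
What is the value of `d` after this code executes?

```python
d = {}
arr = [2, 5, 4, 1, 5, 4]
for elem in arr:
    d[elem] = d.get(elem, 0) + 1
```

Let's trace through this code step by step.

Initialize: d = {}
Initialize: arr = [2, 5, 4, 1, 5, 4]
Entering loop: for elem in arr:

After execution: d = {2: 1, 5: 2, 4: 2, 1: 1}
{2: 1, 5: 2, 4: 2, 1: 1}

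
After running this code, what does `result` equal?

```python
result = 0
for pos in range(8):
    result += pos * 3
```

Let's trace through this code step by step.

Initialize: result = 0
Entering loop: for pos in range(8):

After execution: result = 84
84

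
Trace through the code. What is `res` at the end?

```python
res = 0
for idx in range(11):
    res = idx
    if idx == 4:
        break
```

Let's trace through this code step by step.

Initialize: res = 0
Entering loop: for idx in range(11):

After execution: res = 4
4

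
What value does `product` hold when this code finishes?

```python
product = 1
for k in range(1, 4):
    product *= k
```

Let's trace through this code step by step.

Initialize: product = 1
Entering loop: for k in range(1, 4):

After execution: product = 6
6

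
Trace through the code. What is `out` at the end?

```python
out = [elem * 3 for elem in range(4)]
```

Let's trace through this code step by step.

Initialize: out = [elem * 3 for elem in range(4)]

After execution: out = [0, 3, 6, 9]
[0, 3, 6, 9]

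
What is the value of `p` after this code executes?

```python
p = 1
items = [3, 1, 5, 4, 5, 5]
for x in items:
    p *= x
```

Let's trace through this code step by step.

Initialize: p = 1
Initialize: items = [3, 1, 5, 4, 5, 5]
Entering loop: for x in items:

After execution: p = 1500
1500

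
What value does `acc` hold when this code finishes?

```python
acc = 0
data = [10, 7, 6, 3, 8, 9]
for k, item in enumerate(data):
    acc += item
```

Let's trace through this code step by step.

Initialize: acc = 0
Initialize: data = [10, 7, 6, 3, 8, 9]
Entering loop: for k, item in enumerate(data):

After execution: acc = 43
43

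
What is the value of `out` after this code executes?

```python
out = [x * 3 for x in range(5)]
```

Let's trace through this code step by step.

Initialize: out = [x * 3 for x in range(5)]

After execution: out = [0, 3, 6, 9, 12]
[0, 3, 6, 9, 12]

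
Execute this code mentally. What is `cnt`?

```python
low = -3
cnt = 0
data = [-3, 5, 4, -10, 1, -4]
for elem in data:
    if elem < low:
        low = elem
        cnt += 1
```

Let's trace through this code step by step.

Initialize: low = -3
Initialize: cnt = 0
Initialize: data = [-3, 5, 4, -10, 1, -4]
Entering loop: for elem in data:

After execution: cnt = 1
1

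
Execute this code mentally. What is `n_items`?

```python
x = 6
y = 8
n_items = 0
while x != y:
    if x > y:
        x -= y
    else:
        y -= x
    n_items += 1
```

Let's trace through this code step by step.

Initialize: x = 6
Initialize: y = 8
Initialize: n_items = 0
Entering loop: while x != y:

After execution: n_items = 3
3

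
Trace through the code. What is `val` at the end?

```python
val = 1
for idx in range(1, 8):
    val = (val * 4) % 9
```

Let's trace through this code step by step.

Initialize: val = 1
Entering loop: for idx in range(1, 8):

After execution: val = 4
4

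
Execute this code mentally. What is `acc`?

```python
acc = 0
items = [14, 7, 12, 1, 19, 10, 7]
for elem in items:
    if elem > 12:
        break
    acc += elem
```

Let's trace through this code step by step.

Initialize: acc = 0
Initialize: items = [14, 7, 12, 1, 19, 10, 7]
Entering loop: for elem in items:

After execution: acc = 0
0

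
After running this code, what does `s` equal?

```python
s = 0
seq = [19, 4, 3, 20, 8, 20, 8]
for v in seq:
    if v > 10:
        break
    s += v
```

Let's trace through this code step by step.

Initialize: s = 0
Initialize: seq = [19, 4, 3, 20, 8, 20, 8]
Entering loop: for v in seq:

After execution: s = 0
0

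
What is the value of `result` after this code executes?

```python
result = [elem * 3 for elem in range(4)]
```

Let's trace through this code step by step.

Initialize: result = [elem * 3 for elem in range(4)]

After execution: result = [0, 3, 6, 9]
[0, 3, 6, 9]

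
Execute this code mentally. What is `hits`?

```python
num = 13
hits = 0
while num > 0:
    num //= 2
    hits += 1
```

Let's trace through this code step by step.

Initialize: num = 13
Initialize: hits = 0
Entering loop: while num > 0:

After execution: hits = 4
4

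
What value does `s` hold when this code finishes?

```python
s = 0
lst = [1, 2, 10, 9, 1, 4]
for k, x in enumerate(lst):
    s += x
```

Let's trace through this code step by step.

Initialize: s = 0
Initialize: lst = [1, 2, 10, 9, 1, 4]
Entering loop: for k, x in enumerate(lst):

After execution: s = 27
27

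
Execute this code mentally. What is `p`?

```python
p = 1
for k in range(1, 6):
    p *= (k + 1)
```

Let's trace through this code step by step.

Initialize: p = 1
Entering loop: for k in range(1, 6):

After execution: p = 720
720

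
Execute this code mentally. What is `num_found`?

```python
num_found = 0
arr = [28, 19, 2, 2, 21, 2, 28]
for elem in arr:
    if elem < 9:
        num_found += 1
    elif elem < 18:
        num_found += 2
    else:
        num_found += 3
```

Let's trace through this code step by step.

Initialize: num_found = 0
Initialize: arr = [28, 19, 2, 2, 21, 2, 28]
Entering loop: for elem in arr:

After execution: num_found = 15
15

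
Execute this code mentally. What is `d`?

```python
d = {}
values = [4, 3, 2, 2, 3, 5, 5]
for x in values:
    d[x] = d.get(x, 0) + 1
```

Let's trace through this code step by step.

Initialize: d = {}
Initialize: values = [4, 3, 2, 2, 3, 5, 5]
Entering loop: for x in values:

After execution: d = {4: 1, 3: 2, 2: 2, 5: 2}
{4: 1, 3: 2, 2: 2, 5: 2}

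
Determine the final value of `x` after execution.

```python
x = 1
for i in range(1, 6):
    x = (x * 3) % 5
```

Let's trace through this code step by step.

Initialize: x = 1
Entering loop: for i in range(1, 6):

After execution: x = 3
3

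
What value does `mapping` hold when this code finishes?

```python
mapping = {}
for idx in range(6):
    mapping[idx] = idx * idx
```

Let's trace through this code step by step.

Initialize: mapping = {}
Entering loop: for idx in range(6):

After execution: mapping = {0: 0, 1: 1, 2: 4, 3: 9, 4: 16, 5: 25}
{0: 0, 1: 1, 2: 4, 3: 9, 4: 16, 5: 25}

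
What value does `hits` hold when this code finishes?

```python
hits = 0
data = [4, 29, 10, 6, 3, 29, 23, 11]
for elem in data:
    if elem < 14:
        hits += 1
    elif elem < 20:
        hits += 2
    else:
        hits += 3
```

Let's trace through this code step by step.

Initialize: hits = 0
Initialize: data = [4, 29, 10, 6, 3, 29, 23, 11]
Entering loop: for elem in data:

After execution: hits = 14
14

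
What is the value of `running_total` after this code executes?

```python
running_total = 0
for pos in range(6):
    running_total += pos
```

Let's trace through this code step by step.

Initialize: running_total = 0
Entering loop: for pos in range(6):

After execution: running_total = 15
15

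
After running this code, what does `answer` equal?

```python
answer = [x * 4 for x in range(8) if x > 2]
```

Let's trace through this code step by step.

Initialize: answer = [x * 4 for x in range(8) if x > 2]

After execution: answer = [12, 16, 20, 24, 28]
[12, 16, 20, 24, 28]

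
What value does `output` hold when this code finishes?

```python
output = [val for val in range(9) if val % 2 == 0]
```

Let's trace through this code step by step.

Initialize: output = [val for val in range(9) if val % 2 == 0]

After execution: output = [0, 2, 4, 6, 8]
[0, 2, 4, 6, 8]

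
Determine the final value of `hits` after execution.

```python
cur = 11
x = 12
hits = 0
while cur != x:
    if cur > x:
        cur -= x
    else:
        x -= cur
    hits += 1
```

Let's trace through this code step by step.

Initialize: cur = 11
Initialize: x = 12
Initialize: hits = 0
Entering loop: while cur != x:

After execution: hits = 11
11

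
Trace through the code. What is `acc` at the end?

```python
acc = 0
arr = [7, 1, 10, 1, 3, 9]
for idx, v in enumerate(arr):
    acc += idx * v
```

Let's trace through this code step by step.

Initialize: acc = 0
Initialize: arr = [7, 1, 10, 1, 3, 9]
Entering loop: for idx, v in enumerate(arr):

After execution: acc = 81
81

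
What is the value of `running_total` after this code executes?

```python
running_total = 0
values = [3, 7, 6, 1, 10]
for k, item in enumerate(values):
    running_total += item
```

Let's trace through this code step by step.

Initialize: running_total = 0
Initialize: values = [3, 7, 6, 1, 10]
Entering loop: for k, item in enumerate(values):

After execution: running_total = 27
27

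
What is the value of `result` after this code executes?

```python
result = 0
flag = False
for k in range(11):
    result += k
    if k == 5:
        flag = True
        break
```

Let's trace through this code step by step.

Initialize: result = 0
Initialize: flag = False
Entering loop: for k in range(11):

After execution: result = 15
15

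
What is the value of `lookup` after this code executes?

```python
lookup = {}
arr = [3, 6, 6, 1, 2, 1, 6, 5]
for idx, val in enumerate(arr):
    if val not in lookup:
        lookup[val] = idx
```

Let's trace through this code step by step.

Initialize: lookup = {}
Initialize: arr = [3, 6, 6, 1, 2, 1, 6, 5]
Entering loop: for idx, val in enumerate(arr):

After execution: lookup = {3: 0, 6: 1, 1: 3, 2: 4, 5: 7}
{3: 0, 6: 1, 1: 3, 2: 4, 5: 7}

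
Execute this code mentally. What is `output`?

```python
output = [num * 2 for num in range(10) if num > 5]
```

Let's trace through this code step by step.

Initialize: output = [num * 2 for num in range(10) if num > 5]

After execution: output = [12, 14, 16, 18]
[12, 14, 16, 18]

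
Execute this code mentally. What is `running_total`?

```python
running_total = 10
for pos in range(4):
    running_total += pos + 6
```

Let's trace through this code step by step.

Initialize: running_total = 10
Entering loop: for pos in range(4):

After execution: running_total = 40
40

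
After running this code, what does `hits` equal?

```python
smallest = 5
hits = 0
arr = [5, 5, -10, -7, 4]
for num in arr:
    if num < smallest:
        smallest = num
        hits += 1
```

Let's trace through this code step by step.

Initialize: smallest = 5
Initialize: hits = 0
Initialize: arr = [5, 5, -10, -7, 4]
Entering loop: for num in arr:

After execution: hits = 1
1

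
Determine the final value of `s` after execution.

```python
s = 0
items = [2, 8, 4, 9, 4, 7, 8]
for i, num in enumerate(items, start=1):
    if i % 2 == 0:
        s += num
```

Let's trace through this code step by step.

Initialize: s = 0
Initialize: items = [2, 8, 4, 9, 4, 7, 8]
Entering loop: for i, num in enumerate(items, start=1):

After execution: s = 24
24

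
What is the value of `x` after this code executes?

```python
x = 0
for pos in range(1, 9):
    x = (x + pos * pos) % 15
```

Let's trace through this code step by step.

Initialize: x = 0
Entering loop: for pos in range(1, 9):

After execution: x = 9
9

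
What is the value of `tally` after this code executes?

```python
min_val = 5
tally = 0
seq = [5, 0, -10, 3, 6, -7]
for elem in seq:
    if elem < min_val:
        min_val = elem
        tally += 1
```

Let's trace through this code step by step.

Initialize: min_val = 5
Initialize: tally = 0
Initialize: seq = [5, 0, -10, 3, 6, -7]
Entering loop: for elem in seq:

After execution: tally = 2
2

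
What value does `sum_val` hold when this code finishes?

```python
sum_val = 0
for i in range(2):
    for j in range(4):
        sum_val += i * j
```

Let's trace through this code step by step.

Initialize: sum_val = 0
Entering loop: for i in range(2):

After execution: sum_val = 6
6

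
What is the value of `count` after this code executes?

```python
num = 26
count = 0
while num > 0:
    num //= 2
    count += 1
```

Let's trace through this code step by step.

Initialize: num = 26
Initialize: count = 0
Entering loop: while num > 0:

After execution: count = 5
5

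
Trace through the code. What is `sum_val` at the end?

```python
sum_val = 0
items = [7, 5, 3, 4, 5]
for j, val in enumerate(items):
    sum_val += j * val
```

Let's trace through this code step by step.

Initialize: sum_val = 0
Initialize: items = [7, 5, 3, 4, 5]
Entering loop: for j, val in enumerate(items):

After execution: sum_val = 43
43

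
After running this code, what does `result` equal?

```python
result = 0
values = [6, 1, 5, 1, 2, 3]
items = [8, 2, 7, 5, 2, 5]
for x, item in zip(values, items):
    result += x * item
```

Let's trace through this code step by step.

Initialize: result = 0
Initialize: values = [6, 1, 5, 1, 2, 3]
Initialize: items = [8, 2, 7, 5, 2, 5]
Entering loop: for x, item in zip(values, items):

After execution: result = 109
109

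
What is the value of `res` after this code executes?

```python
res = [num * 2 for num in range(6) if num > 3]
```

Let's trace through this code step by step.

Initialize: res = [num * 2 for num in range(6) if num > 3]

After execution: res = [8, 10]
[8, 10]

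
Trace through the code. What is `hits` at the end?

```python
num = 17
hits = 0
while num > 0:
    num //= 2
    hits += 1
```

Let's trace through this code step by step.

Initialize: num = 17
Initialize: hits = 0
Entering loop: while num > 0:

After execution: hits = 5
5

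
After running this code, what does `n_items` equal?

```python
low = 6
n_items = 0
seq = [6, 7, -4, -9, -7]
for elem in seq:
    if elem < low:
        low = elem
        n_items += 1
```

Let's trace through this code step by step.

Initialize: low = 6
Initialize: n_items = 0
Initialize: seq = [6, 7, -4, -9, -7]
Entering loop: for elem in seq:

After execution: n_items = 2
2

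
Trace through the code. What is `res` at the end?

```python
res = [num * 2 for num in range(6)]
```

Let's trace through this code step by step.

Initialize: res = [num * 2 for num in range(6)]

After execution: res = [0, 2, 4, 6, 8, 10]
[0, 2, 4, 6, 8, 10]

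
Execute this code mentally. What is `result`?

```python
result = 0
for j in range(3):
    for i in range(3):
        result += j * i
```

Let's trace through this code step by step.

Initialize: result = 0
Entering loop: for j in range(3):

After execution: result = 9
9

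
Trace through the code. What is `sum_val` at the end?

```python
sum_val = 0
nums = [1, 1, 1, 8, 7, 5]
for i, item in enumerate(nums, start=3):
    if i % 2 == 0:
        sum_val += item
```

Let's trace through this code step by step.

Initialize: sum_val = 0
Initialize: nums = [1, 1, 1, 8, 7, 5]
Entering loop: for i, item in enumerate(nums, start=3):

After execution: sum_val = 14
14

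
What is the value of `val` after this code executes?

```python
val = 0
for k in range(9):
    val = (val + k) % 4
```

Let's trace through this code step by step.

Initialize: val = 0
Entering loop: for k in range(9):

After execution: val = 0
0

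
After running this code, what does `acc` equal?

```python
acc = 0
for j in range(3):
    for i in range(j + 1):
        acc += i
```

Let's trace through this code step by step.

Initialize: acc = 0
Entering loop: for j in range(3):

After execution: acc = 4
4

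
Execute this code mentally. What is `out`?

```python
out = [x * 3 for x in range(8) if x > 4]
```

Let's trace through this code step by step.

Initialize: out = [x * 3 for x in range(8) if x > 4]

After execution: out = [15, 18, 21]
[15, 18, 21]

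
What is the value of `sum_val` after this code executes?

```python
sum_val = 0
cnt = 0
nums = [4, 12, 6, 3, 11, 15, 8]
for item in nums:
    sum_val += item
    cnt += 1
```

Let's trace through this code step by step.

Initialize: sum_val = 0
Initialize: cnt = 0
Initialize: nums = [4, 12, 6, 3, 11, 15, 8]
Entering loop: for item in nums:

After execution: sum_val = 59
59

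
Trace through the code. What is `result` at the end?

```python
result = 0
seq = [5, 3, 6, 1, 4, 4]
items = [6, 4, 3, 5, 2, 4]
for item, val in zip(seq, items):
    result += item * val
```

Let's trace through this code step by step.

Initialize: result = 0
Initialize: seq = [5, 3, 6, 1, 4, 4]
Initialize: items = [6, 4, 3, 5, 2, 4]
Entering loop: for item, val in zip(seq, items):

After execution: result = 89
89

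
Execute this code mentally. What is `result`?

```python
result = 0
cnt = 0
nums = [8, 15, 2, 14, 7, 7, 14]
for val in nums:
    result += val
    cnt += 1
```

Let's trace through this code step by step.

Initialize: result = 0
Initialize: cnt = 0
Initialize: nums = [8, 15, 2, 14, 7, 7, 14]
Entering loop: for val in nums:

After execution: result = 67
67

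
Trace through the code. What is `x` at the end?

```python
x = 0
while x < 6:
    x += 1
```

Let's trace through this code step by step.

Initialize: x = 0
Entering loop: while x < 6:

After execution: x = 6
6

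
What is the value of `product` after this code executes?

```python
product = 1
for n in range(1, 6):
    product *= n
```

Let's trace through this code step by step.

Initialize: product = 1
Entering loop: for n in range(1, 6):

After execution: product = 120
120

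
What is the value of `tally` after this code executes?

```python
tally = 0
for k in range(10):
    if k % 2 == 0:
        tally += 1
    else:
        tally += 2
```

Let's trace through this code step by step.

Initialize: tally = 0
Entering loop: for k in range(10):

After execution: tally = 15
15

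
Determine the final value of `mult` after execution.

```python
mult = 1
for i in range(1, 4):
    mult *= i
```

Let's trace through this code step by step.

Initialize: mult = 1
Entering loop: for i in range(1, 4):

After execution: mult = 6
6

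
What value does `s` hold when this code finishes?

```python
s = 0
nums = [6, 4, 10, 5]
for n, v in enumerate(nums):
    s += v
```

Let's trace through this code step by step.

Initialize: s = 0
Initialize: nums = [6, 4, 10, 5]
Entering loop: for n, v in enumerate(nums):

After execution: s = 25
25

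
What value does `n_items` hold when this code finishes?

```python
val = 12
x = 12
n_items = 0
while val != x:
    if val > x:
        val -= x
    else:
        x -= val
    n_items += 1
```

Let's trace through this code step by step.

Initialize: val = 12
Initialize: x = 12
Initialize: n_items = 0
Entering loop: while val != x:

After execution: n_items = 0
0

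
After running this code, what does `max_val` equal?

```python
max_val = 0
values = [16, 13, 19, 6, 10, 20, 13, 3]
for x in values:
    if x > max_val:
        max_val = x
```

Let's trace through this code step by step.

Initialize: max_val = 0
Initialize: values = [16, 13, 19, 6, 10, 20, 13, 3]
Entering loop: for x in values:

After execution: max_val = 20
20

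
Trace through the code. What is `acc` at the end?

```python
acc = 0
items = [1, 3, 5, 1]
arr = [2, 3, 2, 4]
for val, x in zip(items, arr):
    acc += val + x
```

Let's trace through this code step by step.

Initialize: acc = 0
Initialize: items = [1, 3, 5, 1]
Initialize: arr = [2, 3, 2, 4]
Entering loop: for val, x in zip(items, arr):

After execution: acc = 21
21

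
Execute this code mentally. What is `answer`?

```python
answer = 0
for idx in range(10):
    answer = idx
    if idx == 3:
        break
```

Let's trace through this code step by step.

Initialize: answer = 0
Entering loop: for idx in range(10):

After execution: answer = 3
3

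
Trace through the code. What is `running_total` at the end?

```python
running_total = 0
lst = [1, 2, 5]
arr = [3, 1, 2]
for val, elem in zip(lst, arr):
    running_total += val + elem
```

Let's trace through this code step by step.

Initialize: running_total = 0
Initialize: lst = [1, 2, 5]
Initialize: arr = [3, 1, 2]
Entering loop: for val, elem in zip(lst, arr):

After execution: running_total = 14
14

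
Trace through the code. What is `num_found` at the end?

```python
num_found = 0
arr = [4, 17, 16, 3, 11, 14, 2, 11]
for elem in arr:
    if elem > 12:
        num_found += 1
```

Let's trace through this code step by step.

Initialize: num_found = 0
Initialize: arr = [4, 17, 16, 3, 11, 14, 2, 11]
Entering loop: for elem in arr:

After execution: num_found = 3
3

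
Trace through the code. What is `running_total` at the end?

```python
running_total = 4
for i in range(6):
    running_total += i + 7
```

Let's trace through this code step by step.

Initialize: running_total = 4
Entering loop: for i in range(6):

After execution: running_total = 61
61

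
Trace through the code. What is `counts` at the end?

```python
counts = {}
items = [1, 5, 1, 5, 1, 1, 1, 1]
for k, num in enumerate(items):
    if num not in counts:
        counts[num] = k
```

Let's trace through this code step by step.

Initialize: counts = {}
Initialize: items = [1, 5, 1, 5, 1, 1, 1, 1]
Entering loop: for k, num in enumerate(items):

After execution: counts = {1: 0, 5: 1}
{1: 0, 5: 1}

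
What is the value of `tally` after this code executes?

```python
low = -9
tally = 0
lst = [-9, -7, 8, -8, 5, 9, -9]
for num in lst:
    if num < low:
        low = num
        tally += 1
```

Let's trace through this code step by step.

Initialize: low = -9
Initialize: tally = 0
Initialize: lst = [-9, -7, 8, -8, 5, 9, -9]
Entering loop: for num in lst:

After execution: tally = 0
0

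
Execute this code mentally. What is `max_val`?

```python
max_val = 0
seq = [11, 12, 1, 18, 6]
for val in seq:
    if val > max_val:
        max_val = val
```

Let's trace through this code step by step.

Initialize: max_val = 0
Initialize: seq = [11, 12, 1, 18, 6]
Entering loop: for val in seq:

After execution: max_val = 18
18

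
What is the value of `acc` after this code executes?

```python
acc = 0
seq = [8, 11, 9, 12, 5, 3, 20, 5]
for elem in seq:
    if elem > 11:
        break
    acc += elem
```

Let's trace through this code step by step.

Initialize: acc = 0
Initialize: seq = [8, 11, 9, 12, 5, 3, 20, 5]
Entering loop: for elem in seq:

After execution: acc = 28
28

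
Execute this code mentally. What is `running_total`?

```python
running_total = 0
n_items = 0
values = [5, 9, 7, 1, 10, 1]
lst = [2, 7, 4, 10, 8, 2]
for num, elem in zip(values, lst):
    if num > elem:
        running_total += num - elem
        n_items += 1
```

Let's trace through this code step by step.

Initialize: running_total = 0
Initialize: n_items = 0
Initialize: values = [5, 9, 7, 1, 10, 1]
Initialize: lst = [2, 7, 4, 10, 8, 2]
Entering loop: for num, elem in zip(values, lst):

After execution: running_total = 10
10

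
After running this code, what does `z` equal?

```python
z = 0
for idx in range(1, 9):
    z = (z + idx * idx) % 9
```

Let's trace through this code step by step.

Initialize: z = 0
Entering loop: for idx in range(1, 9):

After execution: z = 6
6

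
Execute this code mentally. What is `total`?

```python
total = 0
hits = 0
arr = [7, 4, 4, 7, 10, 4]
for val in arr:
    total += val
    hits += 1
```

Let's trace through this code step by step.

Initialize: total = 0
Initialize: hits = 0
Initialize: arr = [7, 4, 4, 7, 10, 4]
Entering loop: for val in arr:

After execution: total = 36
36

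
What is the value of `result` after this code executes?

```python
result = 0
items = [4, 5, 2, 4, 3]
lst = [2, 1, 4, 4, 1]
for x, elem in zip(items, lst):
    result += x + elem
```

Let's trace through this code step by step.

Initialize: result = 0
Initialize: items = [4, 5, 2, 4, 3]
Initialize: lst = [2, 1, 4, 4, 1]
Entering loop: for x, elem in zip(items, lst):

After execution: result = 30
30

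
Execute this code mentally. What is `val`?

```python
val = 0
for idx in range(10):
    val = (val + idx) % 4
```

Let's trace through this code step by step.

Initialize: val = 0
Entering loop: for idx in range(10):

After execution: val = 1
1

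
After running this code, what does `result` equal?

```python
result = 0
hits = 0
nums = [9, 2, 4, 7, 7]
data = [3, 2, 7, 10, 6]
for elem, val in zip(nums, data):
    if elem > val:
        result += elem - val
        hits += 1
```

Let's trace through this code step by step.

Initialize: result = 0
Initialize: hits = 0
Initialize: nums = [9, 2, 4, 7, 7]
Initialize: data = [3, 2, 7, 10, 6]
Entering loop: for elem, val in zip(nums, data):

After execution: result = 7
7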